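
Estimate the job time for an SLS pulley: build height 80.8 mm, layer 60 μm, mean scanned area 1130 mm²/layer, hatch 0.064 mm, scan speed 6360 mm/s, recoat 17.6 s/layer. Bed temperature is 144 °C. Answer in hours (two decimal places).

7.62 hours

Layer count = ceil(80.8 / 0.06) = 1347.
Scan path per layer = 1130 / 0.064 = 17656.3 mm.
Scan time per layer = 17656.3 / 6360, so 2.7761 s.
Time per layer = 2.7761 + 17.6, so 20.3761 s.
Total: 1347 × 20.3761 s = 27446.6067 s → 7.62 hours.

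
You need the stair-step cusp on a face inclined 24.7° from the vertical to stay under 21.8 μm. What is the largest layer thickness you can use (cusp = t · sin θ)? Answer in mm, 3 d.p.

0.052 mm

t = h_c / sin θ = 0.0218 / 0.4179 = 0.052 mm.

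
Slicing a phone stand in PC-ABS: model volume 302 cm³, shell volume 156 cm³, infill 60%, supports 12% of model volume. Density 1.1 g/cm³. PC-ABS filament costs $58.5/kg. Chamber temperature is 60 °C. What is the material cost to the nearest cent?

$18.01

Interior volume = 302 − 156 = 146 cm³.
Infill volume = 0.60 × 146, so 87.6 cm³.
Support = 0.12 × 302, so 36.24 cm³.
Total extruded: 156 + 87.6 + 36.24 → 279.84 cm³.
Mass: 279.84 × 1.1 → 307.824 g.
Cost = 307.824 g / 1000 × $58.5/kg = $18.01.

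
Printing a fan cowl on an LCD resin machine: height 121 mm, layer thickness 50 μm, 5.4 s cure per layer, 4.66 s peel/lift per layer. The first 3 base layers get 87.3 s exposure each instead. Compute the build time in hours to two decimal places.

6.83 hours

Layers = ⌈121/0.05⌉ = 2420.
Burn-in layers = 3 × (87.3 + 4.66) = 275.88 s.
Regular layers: 2417 × (5.4 + 4.66) → 24315.02 s.
Sum: 275.88 + 24315.02 = 24590.9 s → 6.83 hours.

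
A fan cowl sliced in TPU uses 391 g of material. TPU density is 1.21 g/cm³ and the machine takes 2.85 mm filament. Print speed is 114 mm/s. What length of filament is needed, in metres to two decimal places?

Volume = 391 g / 1.21 g·cm⁻³ = 323.1405 cm³ = 323140.5 mm³.
Cross-section of 2.85 mm filament: π·(2.85/2)² = 6.3794 mm².
Length = 323140.5 / 6.3794 = 50653.74 mm = 50.65 m.

50.65 m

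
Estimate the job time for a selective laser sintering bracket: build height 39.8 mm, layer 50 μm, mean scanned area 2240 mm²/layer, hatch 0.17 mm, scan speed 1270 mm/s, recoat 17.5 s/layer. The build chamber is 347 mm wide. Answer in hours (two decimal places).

6.16 hours

Layers = ⌈39.8/0.05⌉ = 796.
Scan path per layer: 2240 / 0.17 → 13176.5 mm.
Laser time per layer = 13176.5 / 1270, so 10.3752 s.
Time per layer: 10.3752 + 17.5 → 27.8752 s.
Total: 796 × 27.8752 s = 22188.6592 s → 6.16 hours.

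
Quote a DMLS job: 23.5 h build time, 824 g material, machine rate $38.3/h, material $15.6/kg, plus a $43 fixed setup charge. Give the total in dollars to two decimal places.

Machine-time cost: 38.3 × 23.5 → $900.05.
Feedstock cost: 15.6 × 824/1000 → $12.8544.
Total = 900.05 + 12.8544 + 43 = 955.9044 ≈ $955.90.

$955.90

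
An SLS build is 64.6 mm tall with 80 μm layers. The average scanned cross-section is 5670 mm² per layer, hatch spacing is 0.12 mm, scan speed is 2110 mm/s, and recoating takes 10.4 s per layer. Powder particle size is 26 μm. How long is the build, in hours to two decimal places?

7.36 hours

Number of layers: 64.6 / 0.08 → 808 (rounded up).
Hatch length per layer = 5670 / 0.12 = 47250 mm.
Scan time per layer = 47250 / 2110, so 22.3934 s.
Time per layer = 22.3934 + 10.4, so 32.7934 s.
Build time = 808 × 32.7934 = 26497.0672 s = 7.36 hours.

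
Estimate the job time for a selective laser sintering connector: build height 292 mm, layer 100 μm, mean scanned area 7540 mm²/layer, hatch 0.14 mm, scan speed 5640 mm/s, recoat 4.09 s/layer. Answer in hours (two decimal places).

Layer count = ceil(292 / 0.1) = 2920.
Hatch length per layer = 7540 / 0.14 = 53857.1 mm.
Laser time per layer: 53857.1 / 5640 → 9.5491 s.
Time per layer: 9.5491 + 4.09 → 13.6391 s.
2920 layers × 13.6391 s/layer = 39826.172 s, i.e. 11.06 hours.

11.06 hours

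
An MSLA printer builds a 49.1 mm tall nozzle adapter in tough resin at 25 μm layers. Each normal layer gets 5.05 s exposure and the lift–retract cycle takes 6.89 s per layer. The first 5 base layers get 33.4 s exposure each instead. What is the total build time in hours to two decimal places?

6.55 hours

Number of layers: 49.1 / 0.025 → 1964 (rounded up).
Base layers: 5 × (33.4 + 6.89) → 201.45 s.
Remaining layers = 1959 × (5.05 + 6.89) = 23390.46 s.
Total = 201.45 + 23390.46 = 23591.91 s = 6.55 hours.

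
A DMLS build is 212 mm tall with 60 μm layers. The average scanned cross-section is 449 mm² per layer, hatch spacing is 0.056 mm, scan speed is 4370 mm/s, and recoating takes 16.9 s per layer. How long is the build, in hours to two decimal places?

18.39 hours

Layers = ⌈212/0.06⌉ = 3534.
Hatch length per layer = 449 / 0.056, so 8017.9 mm.
Per-layer scan time: 8017.9 / 4370 → 1.8348 s.
Time per layer = 1.8348 + 16.9, so 18.7348 s.
Total: 3534 × 18.7348 s = 66208.7832 s → 18.39 hours.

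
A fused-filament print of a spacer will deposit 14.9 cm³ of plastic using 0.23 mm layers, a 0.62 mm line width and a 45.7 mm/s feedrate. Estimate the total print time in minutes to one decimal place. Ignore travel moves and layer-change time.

38.1 minutes

Line area: 0.23 × 0.62 → 0.1426 mm².
Toolpath length = 14.9 cm³ / 0.1426 mm² = 14900 / 0.1426 = 104488.1 mm.
Extrusion time: 104488.1 / 45.7 → 2286.4 s.
In the requested units: 2286.4 s = 38.1 minutes.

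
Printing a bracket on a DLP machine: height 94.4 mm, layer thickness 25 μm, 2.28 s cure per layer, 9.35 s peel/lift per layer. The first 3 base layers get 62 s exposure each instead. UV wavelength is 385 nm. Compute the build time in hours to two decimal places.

12.25 hours

Layers = ⌈94.4/0.025⌉ = 3776.
Bottom layers = 3 × (62 + 9.35) = 214.05 s.
Remaining layers = 3773 × (2.28 + 9.35) = 43879.99 s.
Total = 214.05 + 43879.99 = 44094.04 s = 12.25 hours.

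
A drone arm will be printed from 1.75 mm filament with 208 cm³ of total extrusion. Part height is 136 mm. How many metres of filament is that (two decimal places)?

86.48 m

A = π r² = π × 0.875² = 2.4053 mm².
Length = 208 cm³ / 2.4053 mm² = 208000 / 2.4053 = 86475.7 mm = 86.48 m.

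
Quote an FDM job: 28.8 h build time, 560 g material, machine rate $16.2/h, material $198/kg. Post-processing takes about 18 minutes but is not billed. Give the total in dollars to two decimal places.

$577.44

Time charge = 16.2 × 28.8, so $466.56.
Feedstock cost = 198 × 560/1000 = $110.88.
Job cost: 466.56 + 110.88 = $577.44.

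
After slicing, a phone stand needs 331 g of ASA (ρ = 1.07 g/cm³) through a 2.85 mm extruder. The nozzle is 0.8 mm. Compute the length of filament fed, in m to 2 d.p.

48.49 m

Extruded volume: 331/1.07 = 309.3458 cm³ (309345.8 mm³).
A = π r² = π × 1.425² = 6.3794 mm².
Length = 309345.8 / 6.3794 = 48491.36 mm = 48.49 m.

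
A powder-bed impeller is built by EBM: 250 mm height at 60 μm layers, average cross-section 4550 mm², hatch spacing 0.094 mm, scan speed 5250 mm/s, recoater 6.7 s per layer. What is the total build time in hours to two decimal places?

Layers = ⌈250/0.06⌉ = 4167.
Scan path per layer = 4550 / 0.094, so 48404.3 mm.
Beam time per layer = 48404.3 / 5250, so 9.2199 s.
Time per layer: 9.2199 + 6.7 → 15.9199 s.
Build time = 4167 × 15.9199 = 66338.2233 s = 18.43 hours.

18.43 hours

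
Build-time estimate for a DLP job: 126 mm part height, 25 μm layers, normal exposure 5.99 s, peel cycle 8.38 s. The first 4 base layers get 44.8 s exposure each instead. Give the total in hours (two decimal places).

20.16 hours

Layer count = ceil(126 / 0.025) = 5040.
Bottom layers: 4 × (44.8 + 8.38) → 212.72 s.
Remaining layers = 5036 × (5.99 + 8.38), so 72367.32 s.
Total = 212.72 + 72367.32 = 72580.04 s = 20.16 hours.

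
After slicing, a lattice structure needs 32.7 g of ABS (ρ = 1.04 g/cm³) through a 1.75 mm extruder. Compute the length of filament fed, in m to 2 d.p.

13.07 m

Extruded volume: 32.7/1.04 = 31.4423 cm³ (31442.3 mm³).
A = π r² = π × 0.875² = 2.4053 mm².
Length = 31442.3 / 2.4053 = 13072.09 mm = 13.07 m.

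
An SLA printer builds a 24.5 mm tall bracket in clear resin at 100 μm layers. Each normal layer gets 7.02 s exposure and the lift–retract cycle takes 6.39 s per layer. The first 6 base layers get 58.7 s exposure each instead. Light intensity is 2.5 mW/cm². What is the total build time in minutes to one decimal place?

Layers = ⌈24.5/0.1⌉ = 245.
Bottom layers = 6 × (58.7 + 6.39), so 390.54 s.
Remaining layers: 239 × (7.02 + 6.39) → 3204.99 s.
Total = 390.54 + 3204.99 = 3595.53 s = 59.9 minutes.

59.9 minutes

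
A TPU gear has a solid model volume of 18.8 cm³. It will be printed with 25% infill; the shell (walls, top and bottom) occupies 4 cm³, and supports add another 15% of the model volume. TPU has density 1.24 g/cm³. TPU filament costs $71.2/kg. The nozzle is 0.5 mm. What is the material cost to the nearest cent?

$0.93

Volume inside the shell = 18.8 − 4 = 14.8 cm³.
Infill deposited: 0.25 × 14.8 → 3.7 cm³.
Support = 0.15 × 18.8, so 2.82 cm³.
Total printed volume = 4 + 3.7 + 2.82 = 10.52 cm³.
Mass = 10.52 × 1.24, so 13.0448 g.
At $71.2/kg: 13.0448/1000 × 71.2 = $0.93.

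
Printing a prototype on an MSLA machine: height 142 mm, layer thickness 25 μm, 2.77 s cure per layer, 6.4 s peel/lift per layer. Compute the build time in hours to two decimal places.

Layer count = ceil(142 / 0.025) = 5680.
Cycle time = 2.77 + 6.4, so 9.17 s.
Build time: 5680 × 9.17 s = 52085.6 s, i.e. 14.47 hours.

14.47 hours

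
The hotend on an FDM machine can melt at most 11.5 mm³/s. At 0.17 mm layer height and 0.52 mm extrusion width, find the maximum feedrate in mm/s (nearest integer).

Extrusion cross-section: 0.17 × 0.52 → 0.0884 mm².
v_max = Q/A = 11.5/0.0884 = 130.09 mm/s → 130 mm/s.

130 mm/s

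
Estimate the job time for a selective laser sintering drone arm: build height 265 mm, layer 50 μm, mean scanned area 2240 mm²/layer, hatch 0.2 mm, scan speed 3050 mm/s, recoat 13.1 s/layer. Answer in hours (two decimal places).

24.69 hours

Layer count = ceil(265 / 0.05) = 5300.
Per-layer scan distance: 2240 / 0.2 → 11200 mm.
Scan time per layer: 11200 / 3050 → 3.6721 s.
Layer cycle = 3.6721 + 13.1, so 16.7721 s.
5300 layers × 16.7721 s/layer = 88892.13 s, i.e. 24.69 hours.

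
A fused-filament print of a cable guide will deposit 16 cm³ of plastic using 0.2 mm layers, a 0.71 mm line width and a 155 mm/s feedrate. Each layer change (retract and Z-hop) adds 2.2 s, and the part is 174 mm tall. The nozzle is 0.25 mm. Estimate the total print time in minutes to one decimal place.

Bead cross-section = 0.2 × 0.71, so 0.142 mm².
Toolpath length = 16 cm³ / 0.142 mm² = 16000 / 0.142 = 112676.1 mm.
Time extruding = 112676.1 / 155 = 726.9 s.
Layers = ⌈174/0.2⌉ = 870.
Z-hop total = 870 × 2.2 = 1914 s.
Altogether 726.9 + 1914 = 2640.9 s, i.e. 44.0 minutes.

44.0 minutes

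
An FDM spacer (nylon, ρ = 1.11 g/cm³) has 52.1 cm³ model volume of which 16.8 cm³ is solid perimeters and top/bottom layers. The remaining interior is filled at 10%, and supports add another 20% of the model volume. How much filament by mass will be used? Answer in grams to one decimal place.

Interior volume: 52.1 − 16.8 → 35.3 cm³.
Infill deposited = 0.10 × 35.3, so 3.53 cm³.
Support = 0.20 × 52.1, so 10.42 cm³.
Total extruded: 16.8 + 3.53 + 10.42 → 30.75 cm³.
Mass = 30.75 × 1.11, so 34.1325 g.

34.1 g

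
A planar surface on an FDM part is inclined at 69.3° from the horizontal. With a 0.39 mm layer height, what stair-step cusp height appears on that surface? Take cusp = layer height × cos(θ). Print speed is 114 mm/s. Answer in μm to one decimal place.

137.9 μm

Cusp = layer height × cos(69.3°) = 0.39 × 0.3535 = 0.137865 mm = 137.9 μm.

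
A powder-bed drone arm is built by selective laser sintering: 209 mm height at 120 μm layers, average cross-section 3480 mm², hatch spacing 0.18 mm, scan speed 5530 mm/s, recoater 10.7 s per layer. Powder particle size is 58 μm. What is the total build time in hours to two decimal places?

Layer count = ceil(209 / 0.12) = 1742.
Per-layer scan distance = 3480 / 0.18, so 19333.3 mm.
Scan time per layer: 19333.3 / 5530 → 3.4961 s.
Time per layer = 3.4961 + 10.7, so 14.1961 s.
Total: 1742 × 14.1961 s = 24729.6062 s → 6.87 hours.

6.87 hours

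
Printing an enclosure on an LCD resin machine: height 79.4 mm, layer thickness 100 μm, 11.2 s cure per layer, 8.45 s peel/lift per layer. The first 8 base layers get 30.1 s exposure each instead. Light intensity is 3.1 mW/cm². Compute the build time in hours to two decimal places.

Layers = ⌈79.4/0.1⌉ = 794.
Base layers = 8 × (30.1 + 8.45), so 308.4 s.
Remaining layers: 786 × (11.2 + 8.45) → 15444.9 s.
Total = 308.4 + 15444.9 = 15753.3 s = 4.38 hours.

4.38 hours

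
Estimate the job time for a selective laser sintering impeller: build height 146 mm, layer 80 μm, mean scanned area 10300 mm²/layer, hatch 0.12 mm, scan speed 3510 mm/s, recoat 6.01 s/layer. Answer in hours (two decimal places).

Number of layers: 146 / 0.08 → 1825 (rounded up).
Scan path per layer: 10300 / 0.12 → 85833.3 mm.
Scan time per layer = 85833.3 / 3510, so 24.4539 s.
Time per layer = 24.4539 + 6.01 = 30.4639 s.
Build time = 1825 × 30.4639 = 55596.6175 s = 15.44 hours.

15.44 hours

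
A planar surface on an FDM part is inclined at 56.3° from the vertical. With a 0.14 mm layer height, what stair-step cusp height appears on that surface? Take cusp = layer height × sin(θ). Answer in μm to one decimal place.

sin(56.3°) = 0.8320, so cusp = 0.14 × 0.8320 = 0.11648 mm → 116.5 μm.

116.5 μm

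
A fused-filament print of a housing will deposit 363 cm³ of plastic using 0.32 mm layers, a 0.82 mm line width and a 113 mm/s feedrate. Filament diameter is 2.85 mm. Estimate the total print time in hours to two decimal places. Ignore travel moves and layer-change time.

Extrusion cross-section = 0.32 × 0.82 = 0.2624 mm².
Toolpath length = 363 cm³ / 0.2624 mm² = 363000 / 0.2624 = 1383384.1 mm.
Time extruding = 1383384.1 / 113 = 12242.3 s.
Converting: 12242.3 s = 3.40 hours.

3.40 hours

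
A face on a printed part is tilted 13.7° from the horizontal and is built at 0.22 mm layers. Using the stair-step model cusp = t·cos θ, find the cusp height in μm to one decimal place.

213.7 μm

cos(13.7°) = 0.9715, so cusp = 0.22 × 0.9715 = 0.21373 mm → 213.7 μm.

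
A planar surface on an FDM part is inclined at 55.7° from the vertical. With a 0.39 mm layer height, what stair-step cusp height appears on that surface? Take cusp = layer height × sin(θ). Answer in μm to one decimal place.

Cusp = layer height × sin(55.7°) = 0.39 × 0.8261 = 0.322179 mm = 322.2 μm.

322.2 μm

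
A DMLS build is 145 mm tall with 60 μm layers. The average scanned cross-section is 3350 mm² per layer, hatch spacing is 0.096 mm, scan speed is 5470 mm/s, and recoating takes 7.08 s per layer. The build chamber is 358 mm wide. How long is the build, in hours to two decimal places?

9.04 hours

Number of layers: 145 / 0.06 → 2417 (rounded up).
Per-layer scan distance = 3350 / 0.096 = 34895.8 mm.
Scan time per layer: 34895.8 / 5470 → 6.3795 s.
Per-layer time = 6.3795 + 7.08, so 13.4595 s.
Build time = 2417 × 13.4595 = 32531.6115 s = 9.04 hours.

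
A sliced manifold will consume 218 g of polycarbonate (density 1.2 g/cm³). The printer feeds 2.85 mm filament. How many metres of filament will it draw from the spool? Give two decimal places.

28.48 m

Volume = 218 g / 1.2 g·cm⁻³ = 181.6667 cm³ = 181666.7 mm³.
Filament cross-section = π × (2.85/2)² = 6.3794 mm².
Length = 181666.7 / 6.3794 = 28477.08 mm = 28.48 m.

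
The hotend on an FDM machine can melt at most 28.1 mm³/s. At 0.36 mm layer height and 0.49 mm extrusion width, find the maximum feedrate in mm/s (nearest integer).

A = 0.36 × 0.49, so 0.1764 mm².
v_max = Q/A = 28.1/0.1764 = 159.30 mm/s → 159 mm/s.

159 mm/s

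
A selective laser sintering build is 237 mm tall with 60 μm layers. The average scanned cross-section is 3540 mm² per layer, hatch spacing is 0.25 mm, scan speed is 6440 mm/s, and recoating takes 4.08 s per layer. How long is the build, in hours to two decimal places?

Layers = ⌈237/0.06⌉ = 3950.
Hatch length per layer: 3540 / 0.25 → 14160 mm.
Laser time per layer = 14160 / 6440, so 2.1988 s.
Time per layer = 2.1988 + 4.08 = 6.2788 s.
3950 layers × 6.2788 s/layer = 24801.26 s, i.e. 6.89 hours.

6.89 hours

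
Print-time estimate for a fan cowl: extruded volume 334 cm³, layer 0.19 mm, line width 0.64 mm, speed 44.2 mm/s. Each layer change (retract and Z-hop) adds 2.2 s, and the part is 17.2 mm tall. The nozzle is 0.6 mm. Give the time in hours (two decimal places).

Bead cross-section = 0.19 × 0.64 = 0.1216 mm².
Path length: 334000 mm³ / 0.1216 mm² → 2746710.5 mm.
Time extruding = 2746710.5 / 44.2 = 62142.8 s.
Number of layers: 17.2 / 0.19 → 91 (rounded up).
Z-hop total: 91 × 2.2 → 200.2 s.
Altogether 62142.8 + 200.2 = 62343 s, i.e. 17.32 hours.

17.32 hours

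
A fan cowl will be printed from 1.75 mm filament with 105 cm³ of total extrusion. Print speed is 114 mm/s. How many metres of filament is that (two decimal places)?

A = π r² = π × 0.875² = 2.4053 mm².
Length = 105 cm³ / 2.4053 mm² = 105000 / 2.4053 = 43653.6 mm = 43.65 m.

43.65 m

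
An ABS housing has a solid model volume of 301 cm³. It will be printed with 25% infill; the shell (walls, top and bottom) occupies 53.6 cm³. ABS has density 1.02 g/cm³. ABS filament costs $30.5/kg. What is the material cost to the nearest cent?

$3.59

Interior volume = 301 − 53.6, so 247.4 cm³.
Infill volume: 0.25 × 247.4 → 61.85 cm³.
Total extruded: 53.6 + 61.85 → 115.45 cm³.
Mass: 115.45 × 1.02 → 117.759 g.
Cost = 117.759 g / 1000 × $30.5/kg = $3.59.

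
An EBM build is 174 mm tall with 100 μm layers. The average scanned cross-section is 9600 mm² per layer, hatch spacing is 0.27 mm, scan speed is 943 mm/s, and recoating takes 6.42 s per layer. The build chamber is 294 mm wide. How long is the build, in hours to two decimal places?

Layer count = ceil(174 / 0.1) = 1740.
Hatch length per layer = 9600 / 0.27 = 35555.6 mm.
Scan time per layer = 35555.6 / 943, so 37.7048 s.
Layer cycle = 37.7048 + 6.42 = 44.1248 s.
Build time = 1740 × 44.1248 = 76777.152 s = 21.33 hours.

21.33 hours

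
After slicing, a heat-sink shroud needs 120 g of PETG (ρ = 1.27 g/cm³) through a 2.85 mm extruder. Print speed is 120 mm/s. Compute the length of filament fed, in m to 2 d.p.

Volume = 120 g / 1.27 g·cm⁻³ = 94.4882 cm³ = 94488.2 mm³.
Cross-section of 2.85 mm filament: π·(2.85/2)² = 6.3794 mm².
L = V/A = 94488.2/6.3794 = 14811.46 mm → 14.81 m.

14.81 m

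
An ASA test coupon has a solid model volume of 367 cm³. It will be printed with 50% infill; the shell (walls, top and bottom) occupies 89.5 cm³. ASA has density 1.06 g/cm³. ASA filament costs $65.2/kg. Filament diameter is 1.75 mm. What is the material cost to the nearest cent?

Volume inside the shell = 367 − 89.5 = 277.5 cm³.
Deposited infill = 0.50 × 277.5, so 138.75 cm³.
Total printed volume = 89.5 + 138.75 = 228.25 cm³.
Mass = 228.25 × 1.06 = 241.945 g.
At $65.2/kg: 241.945/1000 × 65.2 = $15.77.

$15.77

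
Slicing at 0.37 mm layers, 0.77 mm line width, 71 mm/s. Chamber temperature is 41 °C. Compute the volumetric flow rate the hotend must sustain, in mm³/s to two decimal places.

20.23

A = 0.37 × 0.77, so 0.2849 mm².
Q = v·A = 71 × 0.2849 = 20.23 mm³/s.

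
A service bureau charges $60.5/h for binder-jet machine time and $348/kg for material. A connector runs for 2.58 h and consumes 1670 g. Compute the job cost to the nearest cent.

Machine cost = 60.5 × 2.58 = $156.09.
Material charge = 348 × 1670/1000 = $581.16.
Job cost: 156.09 + 581.16 = $737.25.

$737.25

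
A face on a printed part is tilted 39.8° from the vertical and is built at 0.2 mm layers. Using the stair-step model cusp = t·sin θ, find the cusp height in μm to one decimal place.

h_c = t·sin θ = 0.2 × 0.6401 = 0.12802 mm (128.0 μm).

128.0 μm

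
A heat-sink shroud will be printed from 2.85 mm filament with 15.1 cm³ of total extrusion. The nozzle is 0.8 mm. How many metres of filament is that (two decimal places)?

Cross-section of 2.85 mm filament: π·(2.85/2)² = 6.3794 mm².
Length = 15.1 cm³ / 6.3794 mm² = 15100 / 6.3794 = 2366.99 mm = 2.37 m.

2.37 m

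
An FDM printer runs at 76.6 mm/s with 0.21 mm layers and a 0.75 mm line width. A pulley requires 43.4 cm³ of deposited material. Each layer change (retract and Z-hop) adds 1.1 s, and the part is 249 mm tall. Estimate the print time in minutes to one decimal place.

Line area: 0.21 × 0.75 → 0.1575 mm².
Total extruded path = 43400/0.1575 = 275555.6 mm.
Extrusion time = 275555.6 / 76.6 = 3597.3 s.
Number of layers: 249 / 0.21 → 1186 (rounded up).
Layer-change overhead = 1186 × 1.1 = 1304.6 s.
Altogether 3597.3 + 1304.6 = 4901.9 s, i.e. 81.7 minutes.

81.7 minutes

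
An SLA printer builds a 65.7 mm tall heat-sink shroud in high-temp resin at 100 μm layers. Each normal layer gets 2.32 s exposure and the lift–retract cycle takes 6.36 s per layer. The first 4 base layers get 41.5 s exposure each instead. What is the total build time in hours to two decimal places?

Layer count = ceil(65.7 / 0.1) = 657.
Base layers = 4 × (41.5 + 6.36) = 191.44 s.
Regular layers = 653 × (2.32 + 6.36), so 5668.04 s.
Sum: 191.44 + 5668.04 = 5859.48 s → 1.63 hours.

1.63 hours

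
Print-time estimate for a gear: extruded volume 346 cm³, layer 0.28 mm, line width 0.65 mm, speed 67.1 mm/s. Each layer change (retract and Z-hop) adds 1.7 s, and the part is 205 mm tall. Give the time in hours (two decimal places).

8.22 hours

Line area = 0.28 × 0.65 = 0.182 mm².
Toolpath length = 346 cm³ / 0.182 mm² = 346000 / 0.182 = 1901098.9 mm.
Time extruding = 1901098.9 / 67.1, so 28332.3 s.
Layer count = ceil(205 / 0.28) = 733.
Non-print overhead = 733 × 1.7, so 1246.1 s.
Total = 28332.3 + 1246.1 = 29578.4 s = 8.22 hours.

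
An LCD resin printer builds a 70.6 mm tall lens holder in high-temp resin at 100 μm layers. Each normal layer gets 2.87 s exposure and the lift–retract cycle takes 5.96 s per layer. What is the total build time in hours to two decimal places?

1.73 hours

Layers = ⌈70.6/0.1⌉ = 706.
Each layer takes: 2.87 + 5.96 → 8.83 s.
Total = 706 × 8.83 = 6233.98 s = 1.73 hours.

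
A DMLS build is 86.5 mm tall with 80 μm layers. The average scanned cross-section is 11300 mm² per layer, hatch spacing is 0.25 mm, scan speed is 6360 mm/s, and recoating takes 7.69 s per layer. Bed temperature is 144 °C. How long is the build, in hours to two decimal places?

4.45 hours

Number of layers: 86.5 / 0.08 → 1082 (rounded up).
Hatch length per layer: 11300 / 0.25 → 45200 mm.
Laser time per layer: 45200 / 6360 → 7.1069 s.
Time per layer = 7.1069 + 7.69, so 14.7969 s.
Total: 1082 × 14.7969 s = 16010.2458 s → 4.45 hours.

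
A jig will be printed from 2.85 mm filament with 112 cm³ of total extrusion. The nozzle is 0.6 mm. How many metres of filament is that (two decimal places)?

17.56 m

Filament cross-section = π × (2.85/2)² = 6.3794 mm².
Length = 112 cm³ / 6.3794 mm² = 112000 / 6.3794 = 17556.51 mm = 17.56 m.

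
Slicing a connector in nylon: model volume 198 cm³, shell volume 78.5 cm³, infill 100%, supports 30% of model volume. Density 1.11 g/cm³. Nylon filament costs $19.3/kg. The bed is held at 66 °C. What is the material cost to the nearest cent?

Infill region = 198 − 78.5, so 119.5 cm³.
Infill deposited = 1.00 × 119.5, so 119.5 cm³.
Support = 0.30 × 198 = 59.4 cm³.
Deposited volume = 78.5 + 119.5 + 59.4 = 257.4 cm³.
Mass = 257.4 × 1.11, so 285.714 g.
At $19.3/kg: 285.714/1000 × 19.3 = $5.51.

$5.51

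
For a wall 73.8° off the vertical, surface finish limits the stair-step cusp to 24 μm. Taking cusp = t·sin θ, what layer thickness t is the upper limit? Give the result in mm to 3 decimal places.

t = h_c / sin θ = 0.024 / 0.9603 = 0.025 mm.

0.025 mm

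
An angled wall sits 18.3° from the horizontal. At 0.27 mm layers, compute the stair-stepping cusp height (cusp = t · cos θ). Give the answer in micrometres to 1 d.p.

256.3 μm

Cusp = layer height × cos(18.3°) = 0.27 × 0.9494 = 0.256338 mm = 256.3 μm.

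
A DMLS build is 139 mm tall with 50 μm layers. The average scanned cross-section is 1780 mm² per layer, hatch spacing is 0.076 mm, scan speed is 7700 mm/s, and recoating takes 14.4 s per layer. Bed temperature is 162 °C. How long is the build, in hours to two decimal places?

13.47 hours

Layers = ⌈139/0.05⌉ = 2780.
Hatch length per layer = 1780 / 0.076, so 23421.1 mm.
Laser time per layer = 23421.1 / 7700, so 3.0417 s.
Time per layer: 3.0417 + 14.4 → 17.4417 s.
Total: 2780 × 17.4417 s = 48487.926 s → 13.47 hours.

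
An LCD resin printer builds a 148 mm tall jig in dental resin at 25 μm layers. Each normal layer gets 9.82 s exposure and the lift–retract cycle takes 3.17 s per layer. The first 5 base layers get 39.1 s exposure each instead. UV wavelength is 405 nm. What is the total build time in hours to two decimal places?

Layers = ⌈148/0.025⌉ = 5920.
Base layers = 5 × (39.1 + 3.17), so 211.35 s.
Regular layers: 5915 × (9.82 + 3.17) → 76835.85 s.
Total = 211.35 + 76835.85 = 77047.2 s = 21.40 hours.

21.40 hours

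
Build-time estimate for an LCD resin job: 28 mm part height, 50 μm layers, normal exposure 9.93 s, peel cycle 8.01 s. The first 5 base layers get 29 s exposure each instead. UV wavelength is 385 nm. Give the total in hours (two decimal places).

2.82 hours

Layer count = ceil(28 / 0.05) = 560.
Base layers = 5 × (29 + 8.01), so 185.05 s.
Regular layers = 555 × (9.93 + 8.01) = 9956.7 s.
Sum: 185.05 + 9956.7 = 10141.75 s → 2.82 hours.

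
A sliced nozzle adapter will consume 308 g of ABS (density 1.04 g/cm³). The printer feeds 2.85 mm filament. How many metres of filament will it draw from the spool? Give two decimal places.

Extruded volume: 308/1.04 = 296.1538 cm³ (296153.8 mm³).
Cross-section of 2.85 mm filament: π·(2.85/2)² = 6.3794 mm².
L = V/A = 296153.8/6.3794 = 46423.46 mm → 46.42 m.

46.42 m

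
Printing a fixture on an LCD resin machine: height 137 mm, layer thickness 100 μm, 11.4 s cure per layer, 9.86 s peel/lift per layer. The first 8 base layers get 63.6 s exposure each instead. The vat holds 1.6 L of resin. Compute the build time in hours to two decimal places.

Number of layers: 137 / 0.1 → 1370 (rounded up).
Bottom layers: 8 × (63.6 + 9.86) → 587.68 s.
Regular layers = 1362 × (11.4 + 9.86), so 28956.12 s.
Sum: 587.68 + 28956.12 = 29543.8 s → 8.21 hours.

8.21 hours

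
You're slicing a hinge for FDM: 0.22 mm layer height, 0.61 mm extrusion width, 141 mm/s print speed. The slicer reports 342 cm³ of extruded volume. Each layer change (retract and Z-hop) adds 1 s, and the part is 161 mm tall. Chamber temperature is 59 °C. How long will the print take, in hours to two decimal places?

5.22 hours

Extrusion cross-section: 0.22 × 0.61 → 0.1342 mm².
Total extruded path = 342000/0.1342 = 2548435.2 mm.
Extrusion time: 2548435.2 / 141 → 18074 s.
Layer count = ceil(161 / 0.22) = 732.
Layer-change overhead: 732 × 1 → 732 s.
Altogether 18074 + 732 = 18806 s, i.e. 5.22 hours.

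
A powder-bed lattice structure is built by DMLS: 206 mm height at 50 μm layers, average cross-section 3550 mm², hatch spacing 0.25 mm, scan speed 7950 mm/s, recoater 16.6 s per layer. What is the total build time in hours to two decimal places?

21.04 hours

Layer count = ceil(206 / 0.05) = 4120.
Hatch length per layer = 3550 / 0.25, so 14200 mm.
Per-layer scan time = 14200 / 7950, so 1.7862 s.
Layer cycle = 1.7862 + 16.6, so 18.3862 s.
4120 layers × 18.3862 s/layer = 75751.144 s, i.e. 21.04 hours.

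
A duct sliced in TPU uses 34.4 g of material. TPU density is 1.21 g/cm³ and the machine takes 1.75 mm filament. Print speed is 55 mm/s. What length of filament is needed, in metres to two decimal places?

Volume = 34.4 g / 1.21 g·cm⁻³ = 28.4298 cm³ = 28429.8 mm³.
Cross-section of 1.75 mm filament: π·(1.75/2)² = 2.4053 mm².
Length = 28429.8 / 2.4053 = 11819.65 mm = 11.82 m.

11.82 m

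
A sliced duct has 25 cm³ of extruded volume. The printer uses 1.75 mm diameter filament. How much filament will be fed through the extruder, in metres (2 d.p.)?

Filament cross-section = π × (1.75/2)² = 2.4053 mm².
Length = 25 cm³ / 2.4053 mm² = 25000 / 2.4053 = 10393.71 mm = 10.39 m.

10.39 m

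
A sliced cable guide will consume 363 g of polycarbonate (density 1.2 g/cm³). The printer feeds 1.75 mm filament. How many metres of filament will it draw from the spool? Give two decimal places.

Volume = 363 g / 1.2 g·cm⁻³ = 302.5 cm³ = 302500 mm³.
Filament cross-section = π × (1.75/2)² = 2.4053 mm².
L = V/A = 302500/2.4053 = 125763.94 mm → 125.76 m.

125.76 m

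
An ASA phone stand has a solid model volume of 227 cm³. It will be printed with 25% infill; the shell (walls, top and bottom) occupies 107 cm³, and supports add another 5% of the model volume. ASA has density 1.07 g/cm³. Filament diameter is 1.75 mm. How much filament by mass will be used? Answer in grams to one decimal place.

Interior volume: 227 − 107 → 120 cm³.
Infill deposited = 0.25 × 120 = 30 cm³.
Support: 0.05 × 227 → 11.35 cm³.
Deposited volume: 107 + 30 + 11.35 → 148.35 cm³.
Mass = 148.35 × 1.07 = 158.7345 g.

158.7 g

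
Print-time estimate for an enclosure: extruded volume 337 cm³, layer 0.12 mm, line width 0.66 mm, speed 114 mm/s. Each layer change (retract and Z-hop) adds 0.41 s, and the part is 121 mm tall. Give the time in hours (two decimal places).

10.48 hours

Bead cross-section: 0.12 × 0.66 → 0.0792 mm².
Path length: 337000 mm³ / 0.0792 mm² → 4255050.5 mm.
Print-move time: 4255050.5 / 114 → 37325 s.
Layers = ⌈121/0.12⌉ = 1009.
Z-hop total = 1009 × 0.41 = 413.69 s.
Altogether 37325 + 413.69 = 37738.69 s, i.e. 10.48 hours.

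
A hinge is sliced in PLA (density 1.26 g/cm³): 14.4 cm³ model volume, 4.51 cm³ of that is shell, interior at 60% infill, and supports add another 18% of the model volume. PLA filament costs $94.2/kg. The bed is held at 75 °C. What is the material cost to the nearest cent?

Interior volume = 14.4 − 4.51, so 9.89 cm³.
Deposited infill: 0.60 × 9.89 → 5.934 cm³.
Support = 0.18 × 14.4 = 2.592 cm³.
Deposited volume = 4.51 + 5.934 + 2.592, so 13.036 cm³.
Mass = 13.036 × 1.26 = 16.42536 g.
At $94.2/kg: 16.42536/1000 × 94.2 = $1.55.

$1.55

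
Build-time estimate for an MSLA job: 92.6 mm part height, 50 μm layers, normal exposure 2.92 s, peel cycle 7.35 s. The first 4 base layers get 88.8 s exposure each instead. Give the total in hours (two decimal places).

Layers = ⌈92.6/0.05⌉ = 1852.
Bottom layers: 4 × (88.8 + 7.35) → 384.6 s.
Remaining layers = 1848 × (2.92 + 7.35) = 18978.96 s.
Sum: 384.6 + 18978.96 = 19363.56 s → 5.38 hours.

5.38 hours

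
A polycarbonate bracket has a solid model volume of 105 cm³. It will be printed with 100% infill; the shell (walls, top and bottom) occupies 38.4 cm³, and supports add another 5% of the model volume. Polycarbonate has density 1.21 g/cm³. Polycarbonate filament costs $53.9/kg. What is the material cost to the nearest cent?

$7.19

Interior volume = 105 − 38.4, so 66.6 cm³.
Deposited infill = 1.00 × 66.6 = 66.6 cm³.
Support = 0.05 × 105, so 5.25 cm³.
Total extruded = 38.4 + 66.6 + 5.25, so 110.25 cm³.
Mass: 110.25 × 1.21 → 133.4025 g.
At $53.9/kg: 133.4025/1000 × 53.9 = $7.19.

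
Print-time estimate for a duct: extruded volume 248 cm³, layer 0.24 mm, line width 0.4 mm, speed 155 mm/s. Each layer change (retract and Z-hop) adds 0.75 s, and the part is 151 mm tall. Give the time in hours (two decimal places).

Extrusion cross-section = 0.24 × 0.4 = 0.096 mm².
Path length: 248000 mm³ / 0.096 mm² → 2583333.3 mm.
Print-move time = 2583333.3 / 155, so 16666.7 s.
Number of layers: 151 / 0.24 → 630 (rounded up).
Layer-change overhead = 630 × 0.75 = 472.5 s.
Altogether 16666.7 + 472.5 = 17139.2 s, i.e. 4.76 hours.

4.76 hours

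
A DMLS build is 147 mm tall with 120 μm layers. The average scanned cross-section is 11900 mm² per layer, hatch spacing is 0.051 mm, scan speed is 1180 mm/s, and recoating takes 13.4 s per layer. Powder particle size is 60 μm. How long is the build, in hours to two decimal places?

71.85 hours

Layer count = ceil(147 / 0.12) = 1225.
Hatch length per layer = 11900 / 0.051 = 233333.3 mm.
Scan time per layer = 233333.3 / 1180 = 197.7401 s.
Layer cycle = 197.7401 + 13.4 = 211.1401 s.
1225 layers × 211.1401 s/layer = 258646.6225 s, i.e. 71.85 hours.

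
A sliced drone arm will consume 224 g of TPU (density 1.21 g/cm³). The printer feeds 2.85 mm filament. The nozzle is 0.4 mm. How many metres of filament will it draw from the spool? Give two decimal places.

29.02 m

Volume = 224 g / 1.21 g·cm⁻³ = 185.124 cm³ = 185124 mm³.
A = π r² = π × 1.425² = 6.3794 mm².
Length = 185124 / 6.3794 = 29019.03 mm = 29.02 m.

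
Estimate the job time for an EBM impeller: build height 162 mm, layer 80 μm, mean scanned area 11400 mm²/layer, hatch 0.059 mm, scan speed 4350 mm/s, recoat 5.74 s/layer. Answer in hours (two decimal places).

28.21 hours

Layer count = ceil(162 / 0.08) = 2025.
Per-layer scan distance = 11400 / 0.059 = 193220.3 mm.
Scan time per layer: 193220.3 / 4350 → 44.4185 s.
Per-layer time: 44.4185 + 5.74 → 50.1585 s.
2025 layers × 50.1585 s/layer = 101570.9625 s, i.e. 28.21 hours.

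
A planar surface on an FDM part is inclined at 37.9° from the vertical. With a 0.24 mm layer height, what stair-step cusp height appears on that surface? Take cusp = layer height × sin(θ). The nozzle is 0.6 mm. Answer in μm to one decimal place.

147.4 μm

Cusp = layer height × sin(37.9°) = 0.24 × 0.6143 = 0.147432 mm = 147.4 μm.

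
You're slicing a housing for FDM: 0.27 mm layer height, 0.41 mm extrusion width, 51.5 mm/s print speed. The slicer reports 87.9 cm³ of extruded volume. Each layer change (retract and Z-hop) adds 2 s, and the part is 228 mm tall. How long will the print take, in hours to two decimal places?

Bead cross-section = 0.27 × 0.41 = 0.1107 mm².
Path length: 87900 mm³ / 0.1107 mm² → 794037.9 mm.
Print-move time: 794037.9 / 51.5 → 15418.2 s.
Number of layers: 228 / 0.27 → 845 (rounded up).
Non-print overhead = 845 × 2 = 1690 s.
Total = 15418.2 + 1690 = 17108.2 s = 4.75 hours.

4.75 hours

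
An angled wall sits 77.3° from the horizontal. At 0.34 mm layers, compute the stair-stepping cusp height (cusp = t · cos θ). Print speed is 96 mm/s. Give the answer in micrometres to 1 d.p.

h_c = t·cos θ = 0.34 × 0.2198 = 0.074732 mm (74.7 μm).

74.7 μm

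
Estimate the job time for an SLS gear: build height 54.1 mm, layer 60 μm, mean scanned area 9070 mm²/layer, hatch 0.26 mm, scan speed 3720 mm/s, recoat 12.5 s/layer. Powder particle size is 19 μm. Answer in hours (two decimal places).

Number of layers: 54.1 / 0.06 → 902 (rounded up).
Scan path per layer = 9070 / 0.26 = 34884.6 mm.
Per-layer scan time: 34884.6 / 3720 → 9.3776 s.
Time per layer = 9.3776 + 12.5, so 21.8776 s.
902 layers × 21.8776 s/layer = 19733.5952 s, i.e. 5.48 hours.

5.48 hours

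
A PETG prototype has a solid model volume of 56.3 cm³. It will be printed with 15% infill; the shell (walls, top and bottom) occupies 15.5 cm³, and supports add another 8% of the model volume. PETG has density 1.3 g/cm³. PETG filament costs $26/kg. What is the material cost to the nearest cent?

$0.88

Interior volume = 56.3 − 15.5 = 40.8 cm³.
Deposited infill: 0.15 × 40.8 → 6.12 cm³.
Support = 0.08 × 56.3 = 4.504 cm³.
Total extruded = 15.5 + 6.12 + 4.504 = 26.124 cm³.
Mass = 26.124 × 1.3 = 33.9612 g.
At $26/kg: 33.9612/1000 × 26 = $0.88.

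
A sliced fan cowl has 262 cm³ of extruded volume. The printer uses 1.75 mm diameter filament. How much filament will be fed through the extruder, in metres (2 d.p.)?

108.93 m

A = π r² = π × 0.875² = 2.4053 mm².
L = 262000 mm³ / 2.4053 mm² = 108926.12 mm, i.e. 108.93 m.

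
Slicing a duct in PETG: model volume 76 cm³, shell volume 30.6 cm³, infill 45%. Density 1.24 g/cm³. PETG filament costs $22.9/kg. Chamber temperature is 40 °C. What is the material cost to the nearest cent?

Infill region = 76 − 30.6 = 45.4 cm³.
Infill volume = 0.45 × 45.4 = 20.43 cm³.
Total printed volume = 30.6 + 20.43, so 51.03 cm³.
Mass: 51.03 × 1.24 → 63.2772 g.
Cost = 63.2772 g / 1000 × $22.9/kg = $1.45.

$1.45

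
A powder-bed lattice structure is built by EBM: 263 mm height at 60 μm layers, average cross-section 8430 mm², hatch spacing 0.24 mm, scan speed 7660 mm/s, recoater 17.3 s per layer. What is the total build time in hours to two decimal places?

Layer count = ceil(263 / 0.06) = 4384.
Per-layer scan distance = 8430 / 0.24 = 35125 mm.
Per-layer scan time = 35125 / 7660 = 4.5855 s.
Layer cycle = 4.5855 + 17.3, so 21.8855 s.
Build time = 4384 × 21.8855 = 95946.032 s = 26.65 hours.

26.65 hours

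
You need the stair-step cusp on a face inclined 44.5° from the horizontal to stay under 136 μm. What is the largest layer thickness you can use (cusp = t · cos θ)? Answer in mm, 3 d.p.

0.191 mm

t = h_c / cos θ = 0.136 / 0.7133 = 0.191 mm.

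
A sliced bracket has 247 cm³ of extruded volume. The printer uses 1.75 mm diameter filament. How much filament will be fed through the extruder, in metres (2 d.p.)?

Cross-section of 1.75 mm filament: π·(1.75/2)² = 2.4053 mm².
L = 247000 mm³ / 2.4053 mm² = 102689.89 mm, i.e. 102.69 m.

102.69 m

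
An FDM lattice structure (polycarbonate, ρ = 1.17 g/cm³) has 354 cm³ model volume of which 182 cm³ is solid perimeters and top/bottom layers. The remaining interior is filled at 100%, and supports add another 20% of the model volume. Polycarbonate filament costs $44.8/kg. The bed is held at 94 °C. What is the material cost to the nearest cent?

$22.27

Interior volume: 354 − 182 → 172 cm³.
Infill deposited = 1.00 × 172 = 172 cm³.
Support = 0.20 × 354, so 70.8 cm³.
Deposited volume = 182 + 172 + 70.8 = 424.8 cm³.
Mass: 424.8 × 1.17 → 497.016 g.
At $44.8/kg: 497.016/1000 × 44.8 = $22.27.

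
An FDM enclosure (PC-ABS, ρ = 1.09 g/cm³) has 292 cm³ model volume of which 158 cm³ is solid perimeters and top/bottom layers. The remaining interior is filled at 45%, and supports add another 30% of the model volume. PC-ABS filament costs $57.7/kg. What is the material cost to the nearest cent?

Interior volume: 292 − 158 → 134 cm³.
Deposited infill: 0.45 × 134 → 60.3 cm³.
Support = 0.30 × 292, so 87.6 cm³.
Total printed volume: 158 + 60.3 + 87.6 → 305.9 cm³.
Mass = 305.9 × 1.09, so 333.431 g.
At $57.7/kg: 333.431/1000 × 57.7 = $19.24.

$19.24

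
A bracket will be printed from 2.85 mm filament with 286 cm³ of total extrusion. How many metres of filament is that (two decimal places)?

44.83 m

Filament cross-section = π × (2.85/2)² = 6.3794 mm².
L = 286000 mm³ / 6.3794 mm² = 44831.8 mm, i.e. 44.83 m.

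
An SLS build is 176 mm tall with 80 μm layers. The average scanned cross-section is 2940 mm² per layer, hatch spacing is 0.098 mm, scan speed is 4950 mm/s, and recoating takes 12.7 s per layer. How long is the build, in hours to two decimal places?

11.46 hours

Number of layers: 176 / 0.08 → 2200 (rounded up).
Per-layer scan distance = 2940 / 0.098 = 30000 mm.
Per-layer scan time: 30000 / 4950 → 6.0606 s.
Time per layer = 6.0606 + 12.7 = 18.7606 s.
2200 layers × 18.7606 s/layer = 41273.32 s, i.e. 11.46 hours.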